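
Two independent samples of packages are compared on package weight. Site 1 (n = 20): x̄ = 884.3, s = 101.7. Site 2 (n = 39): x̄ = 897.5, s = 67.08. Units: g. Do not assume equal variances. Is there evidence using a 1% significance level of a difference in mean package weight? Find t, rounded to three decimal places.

Let group 1 = site 1, group 2 = site 2. H0: μ_1 = μ_2; H1: μ_1 ≠ μ_2 (Welch's two-sample t-test, two-sided).
t = (x̄_1 − x̄_2)/√(s_1²/n_1 + s_2²/n_2) = (884.3 − 897.5)/√(101.7²/20 + 67.08²/39) = -0.525
Welch–Satterthwaite df ≈ 27.73
Two-sided p-value ≈ 0.6039
Since p ≈ 0.6039 > α = 0.01, fail to reject H0; the evidence is not statistically significant.

-0.525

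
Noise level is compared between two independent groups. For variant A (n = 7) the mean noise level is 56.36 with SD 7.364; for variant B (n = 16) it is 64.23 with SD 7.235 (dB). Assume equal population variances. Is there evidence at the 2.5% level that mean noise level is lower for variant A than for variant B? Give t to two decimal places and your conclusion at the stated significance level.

Let group 1 = variant A, group 2 = variant B. H0: μ_1 = μ_2; H1: μ_1 < μ_2 (two-sample pooled-variance t-test, left-tailed).
s_p² = [(7−1)·7.364² + (16−1)·7.235²]/(7+16−2) = 52.8833
t = (56.36 − 64.23)/√[52.8833·(1/7 + 1/16)] = -2.39
df = n₁ + n₂ − 2 = 21
p-value = P(T ≤ -2.39) ≈ 0.013
Since p ≈ 0.013 < α = 0.025, reject H0; the evidence is statistically significant.

t = -2.39; reject H0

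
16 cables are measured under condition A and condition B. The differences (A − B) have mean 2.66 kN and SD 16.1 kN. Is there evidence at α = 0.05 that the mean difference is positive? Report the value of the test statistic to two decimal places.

0.66

H0: μ_d = 0; H1: μ_d > 0 (paired t-test on the differences, right-tailed).
t = d̄/(s_d/√n) = 2.66/(16.1/√16) = 0.66
df = n − 1 = 15
p-value = P(T ≥ 0.66) ≈ 0.259
Since p ≈ 0.259 > α = 0.05, fail to reject H0; the data do not provide sufficient evidence against H0.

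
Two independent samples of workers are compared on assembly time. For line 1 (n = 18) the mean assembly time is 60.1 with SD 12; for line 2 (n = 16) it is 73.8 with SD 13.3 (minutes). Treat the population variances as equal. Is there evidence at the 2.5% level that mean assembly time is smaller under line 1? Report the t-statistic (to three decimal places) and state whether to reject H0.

t = -3.158; reject H0

Let group 1 = line 1, group 2 = line 2. H0: μ_1 = μ_2; H1: μ_1 < μ_2 (two-sample pooled-variance t-test, left-tailed).
s_p² = [(18−1)·12² + (16−1)·13.3²]/(18+16−2) = 159.417
t = (60.1 − 73.8)/√[159.417·(1/18 + 1/16)] = -3.158
df = n₁ + n₂ − 2 = 32
p-value = P(T ≤ -3.158) ≈ 0.0017
Since p ≈ 0.0017 < α = 0.025, reject H0; the data support H1.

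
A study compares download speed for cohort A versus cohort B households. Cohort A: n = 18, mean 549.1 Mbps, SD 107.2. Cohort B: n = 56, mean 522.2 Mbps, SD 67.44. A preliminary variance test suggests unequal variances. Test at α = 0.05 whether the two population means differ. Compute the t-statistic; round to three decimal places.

1.003

Let group 1 = cohort A, group 2 = cohort B. H0: μ_1 = μ_2; H1: μ_1 ≠ μ_2 (Welch's two-sample t-test, two-sided).
t = (x̄_1 − x̄_2)/√(s_1²/n_1 + s_2²/n_2) = (549.1 − 522.2)/√(107.2²/18 + 67.44²/56) = 1.003
Welch–Satterthwaite df ≈ 21.49
Two-sided p-value ≈ 0.3271
Since p ≈ 0.3271 > α = 0.05, fail to reject H0; the evidence is not statistically significant.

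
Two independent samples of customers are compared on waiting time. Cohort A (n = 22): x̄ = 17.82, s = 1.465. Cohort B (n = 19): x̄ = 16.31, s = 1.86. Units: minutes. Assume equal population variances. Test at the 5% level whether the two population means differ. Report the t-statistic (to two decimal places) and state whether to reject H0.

t = 2.91; reject H0

Let group 1 = cohort A, group 2 = cohort B. H0: μ_1 = μ_2; H1: μ_1 ≠ μ_2 (two-sample pooled-variance t-test, two-sided).
s_p² = [(22−1)·1.465² + (19−1)·1.86²]/(22+19−2) = 2.7524
t = (17.82 − 16.31)/√[2.7524·(1/22 + 1/19)] = 2.91
df = n₁ + n₂ − 2 = 39
Two-sided p-value ≈ 0.0060
Since p ≈ 0.0060 < α = 0.05, reject H0; the data support H1.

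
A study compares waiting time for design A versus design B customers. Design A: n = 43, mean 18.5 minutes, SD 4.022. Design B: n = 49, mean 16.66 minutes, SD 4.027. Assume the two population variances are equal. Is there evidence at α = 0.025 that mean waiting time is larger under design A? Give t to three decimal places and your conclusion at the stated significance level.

Let group 1 = design A, group 2 = design B. H0: μ_1 = μ_2; H1: μ_1 > μ_2 (two-sample pooled-variance t-test, right-tailed).
s_p² = [(43−1)·4.022² + (49−1)·4.027²]/(43+49−2) = 16.1979
t = (18.5 − 16.66)/√[16.1979·(1/43 + 1/49)] = 2.188
df = n₁ + n₂ − 2 = 90
p-value = P(T ≥ 2.188) ≈ 0.016
Since p ≈ 0.016 < α = 0.025, reject H0; the data support H1.

t = 2.188; reject H0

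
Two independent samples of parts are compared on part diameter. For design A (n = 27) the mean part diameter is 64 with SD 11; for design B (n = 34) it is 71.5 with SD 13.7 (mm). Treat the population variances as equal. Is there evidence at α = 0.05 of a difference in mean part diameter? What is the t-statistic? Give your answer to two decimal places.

-2.31

Let group 1 = design A, group 2 = design B. H0: μ_1 = μ_2; H1: μ_1 ≠ μ_2 (two-sample pooled-variance t-test, two-sided).
s_p² = [(27−1)·11² + (34−1)·13.7²]/(27+34−2) = 158.301
t = (64 − 71.5)/√[158.301·(1/27 + 1/34)] = -2.31
df = n₁ + n₂ − 2 = 59
Two-sided p-value ≈ 0.0243
Since p ≈ 0.0243 < α = 0.05, reject H0; the evidence is statistically significant.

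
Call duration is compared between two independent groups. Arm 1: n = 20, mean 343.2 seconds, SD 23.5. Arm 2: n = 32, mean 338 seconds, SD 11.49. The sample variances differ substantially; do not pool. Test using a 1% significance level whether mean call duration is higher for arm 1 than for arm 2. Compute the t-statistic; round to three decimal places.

0.923

Let group 1 = arm 1, group 2 = arm 2. H0: μ_1 = μ_2; H1: μ_1 > μ_2 (Welch's two-sample t-test, right-tailed).
t = (x̄_1 − x̄_2)/√(s_1²/n_1 + s_2²/n_2) = (343.2 − 338)/√(23.5²/20 + 11.49²/32) = 0.923
Welch–Satterthwaite df ≈ 24.76
p-value = P(T ≥ 0.923) ≈ 0.182
Since p ≈ 0.182 > α = 0.01, fail to reject H0; the evidence is not statistically significant.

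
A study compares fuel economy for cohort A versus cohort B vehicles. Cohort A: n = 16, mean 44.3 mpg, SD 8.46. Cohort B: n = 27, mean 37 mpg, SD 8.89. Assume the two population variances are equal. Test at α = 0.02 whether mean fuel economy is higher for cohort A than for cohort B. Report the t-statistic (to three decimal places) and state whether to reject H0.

t = 2.649; reject H0

Let group 1 = cohort A, group 2 = cohort B. H0: μ_1 = μ_2; H1: μ_1 > μ_2 (two-sample pooled-variance t-test, right-tailed).
s_p² = [(16−1)·8.46² + (27−1)·8.89²]/(16+27−2) = 76.3026
t = (44.3 − 37)/√[76.3026·(1/16 + 1/27)] = 2.649
df = n₁ + n₂ − 2 = 41
p-value = P(T ≥ 2.649) ≈ 0.0057
Since p ≈ 0.0057 < α = 0.02, reject H0; the data support H1.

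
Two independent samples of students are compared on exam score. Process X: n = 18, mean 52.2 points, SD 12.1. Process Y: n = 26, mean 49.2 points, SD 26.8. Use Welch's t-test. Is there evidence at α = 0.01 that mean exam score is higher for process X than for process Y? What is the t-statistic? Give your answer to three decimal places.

Let group 1 = process X, group 2 = process Y. H0: μ_1 = μ_2; H1: μ_1 > μ_2 (Welch's two-sample t-test, right-tailed).
t = (x̄_1 − x̄_2)/√(s_1²/n_1 + s_2²/n_2) = (52.2 − 49.2)/√(12.1²/18 + 26.8²/26) = 0.502
Welch–Satterthwaite df ≈ 37.15
p-value = P(T ≥ 0.502) ≈ 0.3094
Since p ≈ 0.3094 > α = 0.01, fail to reject H0; the evidence is not statistically significant.

0.502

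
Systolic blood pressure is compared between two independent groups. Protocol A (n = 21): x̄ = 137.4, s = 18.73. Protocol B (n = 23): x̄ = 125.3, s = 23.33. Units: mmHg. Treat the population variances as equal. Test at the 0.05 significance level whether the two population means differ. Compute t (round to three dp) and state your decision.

Let group 1 = protocol A, group 2 = protocol B. H0: μ_1 = μ_2; H1: μ_1 ≠ μ_2 (two-sample pooled-variance t-test, two-sided).
s_p² = [(21−1)·18.73² + (23−1)·23.33²]/(21+23−2) = 452.157
t = (137.4 − 125.3)/√[452.157·(1/21 + 1/23)] = 1.885
df = n₁ + n₂ − 2 = 42
Two-sided p-value ≈ 0.0663
Since p ≈ 0.0663 > α = 0.05, fail to reject H0; the evidence is not statistically significant.

t = 1.885; fail to reject H0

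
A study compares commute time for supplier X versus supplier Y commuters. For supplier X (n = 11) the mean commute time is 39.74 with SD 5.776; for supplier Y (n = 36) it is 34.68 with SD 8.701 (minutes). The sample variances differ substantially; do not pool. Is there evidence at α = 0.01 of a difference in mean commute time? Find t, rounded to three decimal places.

Let group 1 = supplier X, group 2 = supplier Y. H0: μ_1 = μ_2; H1: μ_1 ≠ μ_2 (Welch's two-sample t-test, two-sided).
t = (x̄_1 − x̄_2)/√(s_1²/n_1 + s_2²/n_2) = (39.74 − 34.68)/√(5.776²/11 + 8.701²/36) = 2.233
Welch–Satterthwaite df ≈ 25.21
Two-sided p-value ≈ 0.035
Since p ≈ 0.035 > α = 0.01, fail to reject H0; the data do not provide sufficient evidence against H0.

2.233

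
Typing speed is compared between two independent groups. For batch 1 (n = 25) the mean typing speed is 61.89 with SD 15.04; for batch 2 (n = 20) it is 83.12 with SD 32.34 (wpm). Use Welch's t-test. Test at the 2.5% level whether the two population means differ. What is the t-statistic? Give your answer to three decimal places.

Let group 1 = batch 1, group 2 = batch 2. H0: μ_1 = μ_2; H1: μ_1 ≠ μ_2 (Welch's two-sample t-test, two-sided).
t = (x̄_1 − x̄_2)/√(s_1²/n_1 + s_2²/n_2) = (61.89 − 83.12)/√(15.04²/25 + 32.34²/20) = -2.711
Welch–Satterthwaite df ≈ 25.54
Two-sided p-value ≈ 0.012
Since p ≈ 0.012 < α = 0.025, reject H0; the evidence is statistically significant.

-2.711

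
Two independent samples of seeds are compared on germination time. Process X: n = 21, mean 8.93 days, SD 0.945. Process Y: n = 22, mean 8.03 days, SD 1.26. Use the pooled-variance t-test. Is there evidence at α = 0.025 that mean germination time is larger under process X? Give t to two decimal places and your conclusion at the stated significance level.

t = 2.64; reject H0

Let group 1 = process X, group 2 = process Y. H0: μ_1 = μ_2; H1: μ_1 > μ_2 (two-sample pooled-variance t-test, right-tailed).
s_p² = [(21−1)·0.945² + (22−1)·1.26²]/(21+22−2) = 1.24878
t = (8.93 − 8.03)/√[1.24878·(1/21 + 1/22)] = 2.64
df = n₁ + n₂ − 2 = 41
p-value = P(T ≥ 2.64) ≈ 0.0058
Since p ≈ 0.0058 < α = 0.025, reject H0; the evidence is statistically significant.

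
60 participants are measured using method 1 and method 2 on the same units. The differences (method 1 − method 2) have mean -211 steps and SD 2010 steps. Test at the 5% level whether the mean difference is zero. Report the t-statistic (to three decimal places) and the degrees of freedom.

t = -0.813, df = 59

H0: μ_d = 0; H1: μ_d ≠ 0 (paired t-test on the differences, two-sided).
t = d̄/(s_d/√n) = -211/(2010/√60) = -0.813
df = n − 1 = 59
Two-sided p-value ≈ 0.4194
Since p ≈ 0.4194 > α = 0.05, fail to reject H0; the data do not provide sufficient evidence against H0.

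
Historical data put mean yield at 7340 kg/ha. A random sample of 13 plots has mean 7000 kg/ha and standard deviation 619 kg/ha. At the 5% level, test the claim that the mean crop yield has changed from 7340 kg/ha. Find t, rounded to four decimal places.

H0: μ = 7340; H1: μ ≠ 7340 (one-sample t-test, two-sided).
t = (x̄ − μ₀)/(s/√n) = (7000 − 7340)/(619/√13) = -1.9804
df = n − 1 = 12
Two-sided p-value ≈ 0.0710
Since p ≈ 0.0710 > α = 0.05, fail to reject H0; the evidence is not statistically significant.

-1.9804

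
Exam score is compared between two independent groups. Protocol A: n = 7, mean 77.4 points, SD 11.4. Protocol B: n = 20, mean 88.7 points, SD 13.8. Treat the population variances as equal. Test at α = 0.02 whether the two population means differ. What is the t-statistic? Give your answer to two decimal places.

Let group 1 = protocol A, group 2 = protocol B. H0: μ_1 = μ_2; H1: μ_1 ≠ μ_2 (two-sample pooled-variance t-test, two-sided).
s_p² = [(7−1)·11.4² + (20−1)·13.8²]/(7+20−2) = 175.925
t = (77.4 − 88.7)/√[175.925·(1/7 + 1/20)] = -1.94
df = n₁ + n₂ − 2 = 25
Two-sided p-value ≈ 0.064
Since p ≈ 0.064 > α = 0.02, fail to reject H0; the evidence is not statistically significant.

-1.94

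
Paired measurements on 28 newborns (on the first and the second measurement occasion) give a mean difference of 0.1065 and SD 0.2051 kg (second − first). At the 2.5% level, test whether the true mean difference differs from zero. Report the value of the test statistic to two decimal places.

2.75

H0: μ_d = 0; H1: μ_d ≠ 0 (paired t-test on the differences, two-sided).
t = d̄/(s_d/√n) = 0.1065/(0.2051/√28) = 2.75
df = n − 1 = 27
Two-sided p-value ≈ 0.0106
Since p ≈ 0.0106 < α = 0.025, reject H0; the data support H1.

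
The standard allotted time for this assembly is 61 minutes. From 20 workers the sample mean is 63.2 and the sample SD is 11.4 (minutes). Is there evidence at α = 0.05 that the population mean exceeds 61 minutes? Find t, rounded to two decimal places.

0.86

H0: μ = 61; H1: μ > 61 (one-sample t-test, right-tailed).
t = (x̄ − μ₀)/(s/√n) = (63.2 − 61)/(11.4/√20) = 0.86
df = n − 1 = 19
p-value = P(T ≥ 0.86) ≈ 0.1994
Since p ≈ 0.1994 > α = 0.05, fail to reject H0; the data do not provide sufficient evidence against H0.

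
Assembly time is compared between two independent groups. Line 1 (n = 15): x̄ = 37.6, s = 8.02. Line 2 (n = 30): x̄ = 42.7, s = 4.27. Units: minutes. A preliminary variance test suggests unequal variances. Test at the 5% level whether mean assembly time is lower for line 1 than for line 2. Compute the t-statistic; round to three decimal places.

Let group 1 = line 1, group 2 = line 2. H0: μ_1 = μ_2; H1: μ_1 < μ_2 (Welch's two-sample t-test, left-tailed).
t = (x̄_1 − x̄_2)/√(s_1²/n_1 + s_2²/n_2) = (37.6 − 42.7)/√(8.02²/15 + 4.27²/30) = -2.305
Welch–Satterthwaite df ≈ 18.07
p-value = P(T ≤ -2.305) ≈ 0.0166
Since p ≈ 0.0166 < α = 0.05, reject H0; the data support H1.

-2.305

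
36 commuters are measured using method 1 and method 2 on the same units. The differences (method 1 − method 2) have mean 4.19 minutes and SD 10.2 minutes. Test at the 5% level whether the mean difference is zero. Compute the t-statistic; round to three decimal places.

2.465

H0: μ_d = 0; H1: μ_d ≠ 0 (paired t-test on the differences, two-sided).
t = d̄/(s_d/√n) = 4.19/(10.2/√36) = 2.465
df = n − 1 = 35
Two-sided p-value ≈ 0.0188
Since p ≈ 0.0188 < α = 0.05, reject H0; the evidence is statistically significant.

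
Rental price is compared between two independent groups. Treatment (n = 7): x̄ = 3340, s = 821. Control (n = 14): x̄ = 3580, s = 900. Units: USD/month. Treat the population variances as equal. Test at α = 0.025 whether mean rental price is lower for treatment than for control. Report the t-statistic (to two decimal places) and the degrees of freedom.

Let group 1 = treatment, group 2 = control. H0: μ_1 = μ_2; H1: μ_1 < μ_2 (two-sample pooled-variance t-test, left-tailed).
s_p² = [(7−1)·821² + (14−1)·900²]/(7+14−2) = 767066
t = (3340 − 3580)/√[767066·(1/7 + 1/14)] = -0.59
df = n₁ + n₂ − 2 = 19
p-value = P(T ≤ -0.59) ≈ 0.2804
Since p ≈ 0.2804 > α = 0.025, fail to reject H0; the data do not provide sufficient evidence against H0.

t = -0.59, df = 19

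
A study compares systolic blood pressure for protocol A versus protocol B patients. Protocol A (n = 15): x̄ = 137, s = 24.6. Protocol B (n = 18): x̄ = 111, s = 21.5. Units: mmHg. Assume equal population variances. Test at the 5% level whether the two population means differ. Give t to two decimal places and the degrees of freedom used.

t = 3.24, df = 31

Let group 1 = protocol A, group 2 = protocol B. H0: μ_1 = μ_2; H1: μ_1 ≠ μ_2 (two-sample pooled-variance t-test, two-sided).
s_p² = [(15−1)·24.6² + (18−1)·21.5²]/(15+18−2) = 526.79
t = (137 − 111)/√[526.79·(1/15 + 1/18)] = 3.24
df = n₁ + n₂ − 2 = 31
Two-sided p-value ≈ 0.003
Since p ≈ 0.003 < α = 0.05, reject H0; the evidence is statistically significant.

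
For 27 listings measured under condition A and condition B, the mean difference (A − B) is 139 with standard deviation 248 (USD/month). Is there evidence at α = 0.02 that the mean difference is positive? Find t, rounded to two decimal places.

2.91

H0: μ_d = 0; H1: μ_d > 0 (paired t-test on the differences, right-tailed).
t = d̄/(s_d/√n) = 139/(248/√27) = 2.91
df = n − 1 = 26
p-value = P(T ≥ 2.91) ≈ 0.004
Since p ≈ 0.004 < α = 0.02, reject H0; the data support H1.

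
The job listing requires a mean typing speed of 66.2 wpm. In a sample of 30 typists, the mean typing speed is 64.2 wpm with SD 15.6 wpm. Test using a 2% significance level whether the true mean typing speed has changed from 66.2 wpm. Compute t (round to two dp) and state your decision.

H0: μ = 66.2; H1: μ ≠ 66.2 (one-sample t-test, two-sided).
t = (x̄ − μ₀)/(s/√n) = (64.2 − 66.2)/(15.6/√30) = -0.70
df = n − 1 = 29
Two-sided p-value ≈ 0.4881
Since p ≈ 0.4881 > α = 0.02, fail to reject H0; the evidence is not statistically significant.

t = -0.70; fail to reject H0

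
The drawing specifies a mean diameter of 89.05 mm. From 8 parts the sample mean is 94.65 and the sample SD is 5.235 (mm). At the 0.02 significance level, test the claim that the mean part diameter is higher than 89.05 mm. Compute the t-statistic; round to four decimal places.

H0: μ = 89.05; H1: μ > 89.05 (one-sample t-test, right-tailed).
t = (x̄ − μ₀)/(s/√n) = (94.65 − 89.05)/(5.235/√8) = 3.0256
df = n − 1 = 7
p-value = P(T ≥ 3.0256) ≈ 0.0096
Since p ≈ 0.0096 < α = 0.02, reject H0; the evidence is statistically significant.

3.0256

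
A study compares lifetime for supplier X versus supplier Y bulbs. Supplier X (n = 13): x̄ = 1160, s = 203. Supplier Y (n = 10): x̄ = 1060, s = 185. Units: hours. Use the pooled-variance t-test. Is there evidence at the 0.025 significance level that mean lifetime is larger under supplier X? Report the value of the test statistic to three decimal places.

1.216

Let group 1 = supplier X, group 2 = supplier Y. H0: μ_1 = μ_2; H1: μ_1 > μ_2 (two-sample pooled-variance t-test, right-tailed).
s_p² = [(13−1)·203² + (10−1)·185²]/(13+10−2) = 38215.9
t = (1160 − 1060)/√[38215.9·(1/13 + 1/10)] = 1.216
df = n₁ + n₂ − 2 = 21
p-value = P(T ≥ 1.216) ≈ 0.119
Since p ≈ 0.119 > α = 0.025, fail to reject H0; the data do not provide sufficient evidence against H0.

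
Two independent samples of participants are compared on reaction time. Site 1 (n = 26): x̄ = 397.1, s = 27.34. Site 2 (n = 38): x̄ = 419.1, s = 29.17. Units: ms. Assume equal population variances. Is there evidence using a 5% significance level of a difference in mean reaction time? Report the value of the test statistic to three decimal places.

Let group 1 = site 1, group 2 = site 2. H0: μ_1 = μ_2; H1: μ_1 ≠ μ_2 (two-sample pooled-variance t-test, two-sided).
s_p² = [(26−1)·27.34² + (38−1)·29.17²]/(26+38−2) = 809.19
t = (397.1 − 419.1)/√[809.19·(1/26 + 1/38)] = -3.039
df = n₁ + n₂ − 2 = 62
Two-sided p-value ≈ 0.003
Since p ≈ 0.003 < α = 0.05, reject H0; the evidence is statistically significant.

-3.039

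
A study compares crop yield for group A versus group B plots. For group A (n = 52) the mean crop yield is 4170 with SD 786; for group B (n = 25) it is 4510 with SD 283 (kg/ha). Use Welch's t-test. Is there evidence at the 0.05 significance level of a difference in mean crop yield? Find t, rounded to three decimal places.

-2.768

Let group 1 = group A, group 2 = group B. H0: μ_1 = μ_2; H1: μ_1 ≠ μ_2 (Welch's two-sample t-test, two-sided).
t = (x̄_1 − x̄_2)/√(s_1²/n_1 + s_2²/n_2) = (4170 − 4510)/√(786²/52 + 283²/25) = -2.768
Welch–Satterthwaite df ≈ 71.21
Two-sided p-value ≈ 0.0072
Since p ≈ 0.0072 < α = 0.05, reject H0; the data support H1.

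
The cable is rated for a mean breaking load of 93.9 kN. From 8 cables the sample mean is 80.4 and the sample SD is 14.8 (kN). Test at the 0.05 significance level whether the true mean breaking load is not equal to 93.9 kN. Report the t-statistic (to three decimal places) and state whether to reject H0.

t = -2.580; reject H0

H0: μ = 93.9; H1: μ ≠ 93.9 (one-sample t-test, two-sided).
t = (x̄ − μ₀)/(s/√n) = (80.4 − 93.9)/(14.8/√8) = -2.580
df = n − 1 = 7
Two-sided p-value ≈ 0.036
Since p ≈ 0.036 < α = 0.05, reject H0; the evidence is statistically significant.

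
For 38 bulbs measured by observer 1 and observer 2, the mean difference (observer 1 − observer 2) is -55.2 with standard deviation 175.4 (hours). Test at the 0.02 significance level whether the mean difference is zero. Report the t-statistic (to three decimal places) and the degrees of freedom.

H0: μ_d = 0; H1: μ_d ≠ 0 (paired t-test on the differences, two-sided).
t = d̄/(s_d/√n) = -55.2/(175.4/√38) = -1.940
df = n − 1 = 37
Two-sided p-value ≈ 0.0600
Since p ≈ 0.0600 > α = 0.02, fail to reject H0; the data do not provide sufficient evidence against H0.

t = -1.940, df = 37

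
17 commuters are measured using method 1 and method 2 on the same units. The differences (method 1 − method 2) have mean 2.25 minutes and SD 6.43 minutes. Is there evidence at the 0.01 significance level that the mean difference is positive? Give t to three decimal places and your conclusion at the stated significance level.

H0: μ_d = 0; H1: μ_d > 0 (paired t-test on the differences, right-tailed).
t = d̄/(s_d/√n) = 2.25/(6.43/√17) = 1.443
df = n − 1 = 16
p-value = P(T ≥ 1.443) ≈ 0.0842
Since p ≈ 0.0842 > α = 0.01, fail to reject H0; the evidence is not statistically significant.

t = 1.443; fail to reject H0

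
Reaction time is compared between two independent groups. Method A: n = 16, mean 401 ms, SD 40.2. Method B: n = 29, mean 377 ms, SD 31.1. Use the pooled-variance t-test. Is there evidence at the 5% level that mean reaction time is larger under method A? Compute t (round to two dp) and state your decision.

Let group 1 = method A, group 2 = method B. H0: μ_1 = μ_2; H1: μ_1 > μ_2 (two-sample pooled-variance t-test, right-tailed).
s_p² = [(16−1)·40.2² + (29−1)·31.1²]/(16+29−2) = 1193.55
t = (401 − 377)/√[1193.55·(1/16 + 1/29)] = 2.23
df = n₁ + n₂ − 2 = 43
p-value = P(T ≥ 2.23) ≈ 0.015
Since p ≈ 0.015 < α = 0.05, reject H0; the evidence is statistically significant.

t = 2.23; reject H0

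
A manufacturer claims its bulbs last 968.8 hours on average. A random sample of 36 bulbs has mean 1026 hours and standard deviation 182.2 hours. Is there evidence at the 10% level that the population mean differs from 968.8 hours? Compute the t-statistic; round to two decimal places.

1.88

H0: μ = 968.8; H1: μ ≠ 968.8 (one-sample t-test, two-sided).
t = (x̄ − μ₀)/(s/√n) = (1026 − 968.8)/(182.2/√36) = 1.88
df = n − 1 = 35
Two-sided p-value ≈ 0.0679
Since p ≈ 0.0679 < α = 0.1, reject H0; the data support H1.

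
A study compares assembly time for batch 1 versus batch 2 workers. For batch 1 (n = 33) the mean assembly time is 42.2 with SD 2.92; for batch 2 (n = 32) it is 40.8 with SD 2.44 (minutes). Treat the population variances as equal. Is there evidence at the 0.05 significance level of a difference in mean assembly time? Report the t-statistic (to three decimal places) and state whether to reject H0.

t = 2.094; reject H0

Let group 1 = batch 1, group 2 = batch 2. H0: μ_1 = μ_2; H1: μ_1 ≠ μ_2 (two-sample pooled-variance t-test, two-sided).
s_p² = [(33−1)·2.92² + (32−1)·2.44²]/(33+32−2) = 7.26042
t = (42.2 − 40.8)/√[7.26042·(1/33 + 1/32)] = 2.094
df = n₁ + n₂ − 2 = 63
Two-sided p-value ≈ 0.0403
Since p ≈ 0.0403 < α = 0.05, reject H0; the data support H1.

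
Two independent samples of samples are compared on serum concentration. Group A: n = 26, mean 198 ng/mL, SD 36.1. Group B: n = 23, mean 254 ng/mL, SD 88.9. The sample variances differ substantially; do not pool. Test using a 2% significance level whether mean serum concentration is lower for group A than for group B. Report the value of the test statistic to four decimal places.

Let group 1 = group A, group 2 = group B. H0: μ_1 = μ_2; H1: μ_1 < μ_2 (Welch's two-sample t-test, left-tailed).
t = (x̄_1 − x̄_2)/√(s_1²/n_1 + s_2²/n_2) = (198 − 254)/√(36.1²/26 + 88.9²/23) = -2.8222
Welch–Satterthwaite df ≈ 28.36
p-value = P(T ≤ -2.8222) ≈ 0.004
Since p ≈ 0.004 < α = 0.02, reject H0; the evidence is statistically significant.

-2.8222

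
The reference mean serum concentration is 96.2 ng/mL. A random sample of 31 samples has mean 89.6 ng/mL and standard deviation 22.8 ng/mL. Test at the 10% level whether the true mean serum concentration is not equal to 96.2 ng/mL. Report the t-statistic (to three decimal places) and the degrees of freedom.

H0: μ = 96.2; H1: μ ≠ 96.2 (one-sample t-test, two-sided).
t = (x̄ − μ₀)/(s/√n) = (89.6 − 96.2)/(22.8/√31) = -1.612
df = n − 1 = 30
Two-sided p-value ≈ 0.117
Since p ≈ 0.117 > α = 0.1, fail to reject H0; the data do not provide sufficient evidence against H0.

t = -1.612, df = 30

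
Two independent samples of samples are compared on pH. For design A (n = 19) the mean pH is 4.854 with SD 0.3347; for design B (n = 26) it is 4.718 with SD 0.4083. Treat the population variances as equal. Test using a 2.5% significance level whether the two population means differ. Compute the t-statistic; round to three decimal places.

Let group 1 = design A, group 2 = design B. H0: μ_1 = μ_2; H1: μ_1 ≠ μ_2 (two-sample pooled-variance t-test, two-sided).
s_p² = [(19−1)·0.3347² + (26−1)·0.4083²]/(19+26−2) = 0.143818
t = (4.854 − 4.718)/√[0.143818·(1/19 + 1/26)] = 1.188
df = n₁ + n₂ − 2 = 43
Two-sided p-value ≈ 0.241
Since p ≈ 0.241 > α = 0.025, fail to reject H0; the evidence is not statistically significant.

1.188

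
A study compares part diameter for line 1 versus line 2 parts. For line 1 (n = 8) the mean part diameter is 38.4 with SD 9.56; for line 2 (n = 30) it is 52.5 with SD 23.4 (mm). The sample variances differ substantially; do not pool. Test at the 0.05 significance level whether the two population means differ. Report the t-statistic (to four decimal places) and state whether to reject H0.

t = -2.5883; reject H0

Let group 1 = line 1, group 2 = line 2. H0: μ_1 = μ_2; H1: μ_1 ≠ μ_2 (Welch's two-sample t-test, two-sided).
t = (x̄_1 − x̄_2)/√(s_1²/n_1 + s_2²/n_2) = (38.4 − 52.5)/√(9.56²/8 + 23.4²/30) = -2.5883
Welch–Satterthwaite df ≈ 29.23
Two-sided p-value ≈ 0.015
Since p ≈ 0.015 < α = 0.05, reject H0; the evidence is statistically significant.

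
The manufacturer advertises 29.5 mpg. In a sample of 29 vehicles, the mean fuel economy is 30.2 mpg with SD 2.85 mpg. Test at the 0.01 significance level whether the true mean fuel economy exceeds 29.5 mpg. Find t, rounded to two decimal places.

H0: μ = 29.5; H1: μ > 29.5 (one-sample t-test, right-tailed).
t = (x̄ − μ₀)/(s/√n) = (30.2 − 29.5)/(2.85/√29) = 1.32
df = n − 1 = 28
p-value = P(T ≥ 1.32) ≈ 0.0983
Since p ≈ 0.0983 > α = 0.01, fail to reject H0; the data do not provide sufficient evidence against H0.

1.32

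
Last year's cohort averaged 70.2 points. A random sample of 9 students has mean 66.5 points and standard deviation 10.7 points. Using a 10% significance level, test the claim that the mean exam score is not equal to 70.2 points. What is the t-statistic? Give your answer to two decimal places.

-1.04

H0: μ = 70.2; H1: μ ≠ 70.2 (one-sample t-test, two-sided).
t = (x̄ − μ₀)/(s/√n) = (66.5 − 70.2)/(10.7/√9) = -1.04
df = n − 1 = 8
Two-sided p-value ≈ 0.330
Since p ≈ 0.330 > α = 0.1, fail to reject H0; the data do not provide sufficient evidence against H0.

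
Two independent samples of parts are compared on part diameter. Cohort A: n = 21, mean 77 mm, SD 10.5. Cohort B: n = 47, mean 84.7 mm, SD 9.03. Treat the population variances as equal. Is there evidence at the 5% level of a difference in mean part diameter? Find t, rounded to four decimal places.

Let group 1 = cohort A, group 2 = cohort B. H0: μ_1 = μ_2; H1: μ_1 ≠ μ_2 (two-sample pooled-variance t-test, two-sided).
s_p² = [(21−1)·10.5² + (47−1)·9.03²]/(21+47−2) = 90.2406
t = (77 − 84.7)/√[90.2406·(1/21 + 1/47)] = -3.0881
df = n₁ + n₂ − 2 = 66
Two-sided p-value ≈ 0.003
Since p ≈ 0.003 < α = 0.05, reject H0; the evidence is statistically significant.

-3.0881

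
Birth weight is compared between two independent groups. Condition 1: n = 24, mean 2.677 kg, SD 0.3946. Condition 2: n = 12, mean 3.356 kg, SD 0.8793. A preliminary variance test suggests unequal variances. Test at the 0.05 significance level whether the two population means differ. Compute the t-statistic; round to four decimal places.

Let group 1 = condition 1, group 2 = condition 2. H0: μ_1 = μ_2; H1: μ_1 ≠ μ_2 (Welch's two-sample t-test, two-sided).
t = (x̄_1 − x̄_2)/√(s_1²/n_1 + s_2²/n_2) = (2.677 − 3.356)/√(0.3946²/24 + 0.8793²/12) = -2.5497
Welch–Satterthwaite df ≈ 13.26
Two-sided p-value ≈ 0.024
Since p ≈ 0.024 < α = 0.05, reject H0; the data support H1.

-2.5497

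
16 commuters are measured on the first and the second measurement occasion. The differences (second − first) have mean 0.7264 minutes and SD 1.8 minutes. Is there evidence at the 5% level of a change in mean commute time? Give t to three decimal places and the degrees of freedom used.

H0: μ_d = 0; H1: μ_d ≠ 0 (paired t-test on the differences, two-sided).
t = d̄/(s_d/√n) = 0.7264/(1.8/√16) = 1.614
df = n − 1 = 15
Two-sided p-value ≈ 0.127
Since p ≈ 0.127 > α = 0.05, fail to reject H0; the data do not provide sufficient evidence against H0.

t = 1.614, df = 15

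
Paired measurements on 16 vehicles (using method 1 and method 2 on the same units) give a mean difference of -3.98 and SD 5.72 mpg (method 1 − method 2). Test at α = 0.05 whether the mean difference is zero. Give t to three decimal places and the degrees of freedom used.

H0: μ_d = 0; H1: μ_d ≠ 0 (paired t-test on the differences, two-sided).
t = d̄/(s_d/√n) = -3.98/(5.72/√16) = -2.783
df = n − 1 = 15
Two-sided p-value ≈ 0.014
Since p ≈ 0.014 < α = 0.05, reject H0; the data support H1.

t = -2.783, df = 15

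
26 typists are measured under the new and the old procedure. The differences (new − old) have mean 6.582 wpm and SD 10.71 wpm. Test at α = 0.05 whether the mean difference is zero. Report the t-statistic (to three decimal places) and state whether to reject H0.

t = 3.134; reject H0

H0: μ_d = 0; H1: μ_d ≠ 0 (paired t-test on the differences, two-sided).
t = d̄/(s_d/√n) = 6.582/(10.71/√26) = 3.134
df = n − 1 = 25
Two-sided p-value ≈ 0.004
Since p ≈ 0.004 < α = 0.05, reject H0; the data support H1.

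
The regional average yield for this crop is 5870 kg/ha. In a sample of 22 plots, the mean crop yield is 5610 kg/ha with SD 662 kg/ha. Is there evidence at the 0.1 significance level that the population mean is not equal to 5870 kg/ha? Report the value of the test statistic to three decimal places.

-1.842

H0: μ = 5870; H1: μ ≠ 5870 (one-sample t-test, two-sided).
t = (x̄ − μ₀)/(s/√n) = (5610 − 5870)/(662/√22) = -1.842
df = n − 1 = 21
Two-sided p-value ≈ 0.080
Since p ≈ 0.080 < α = 0.1, reject H0; the evidence is statistically significant.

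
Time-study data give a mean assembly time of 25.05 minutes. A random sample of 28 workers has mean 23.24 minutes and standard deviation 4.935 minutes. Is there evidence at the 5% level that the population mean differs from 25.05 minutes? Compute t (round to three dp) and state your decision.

t = -1.941; fail to reject H0

H0: μ = 25.05; H1: μ ≠ 25.05 (one-sample t-test, two-sided).
t = (x̄ − μ₀)/(s/√n) = (23.24 − 25.05)/(4.935/√28) = -1.941
df = n − 1 = 27
Two-sided p-value ≈ 0.0628
Since p ≈ 0.0628 > α = 0.05, fail to reject H0; the data do not provide sufficient evidence against H0.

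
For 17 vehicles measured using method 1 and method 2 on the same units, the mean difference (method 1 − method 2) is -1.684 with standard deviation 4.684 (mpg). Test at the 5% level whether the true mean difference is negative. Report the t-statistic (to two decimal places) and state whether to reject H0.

H0: μ_d = 0; H1: μ_d < 0 (paired t-test on the differences, left-tailed).
t = d̄/(s_d/√n) = -1.684/(4.684/√17) = -1.48
df = n − 1 = 16
p-value = P(T ≤ -1.48) ≈ 0.0788
Since p ≈ 0.0788 > α = 0.05, fail to reject H0; the evidence is not statistically significant.

t = -1.48; fail to reject H0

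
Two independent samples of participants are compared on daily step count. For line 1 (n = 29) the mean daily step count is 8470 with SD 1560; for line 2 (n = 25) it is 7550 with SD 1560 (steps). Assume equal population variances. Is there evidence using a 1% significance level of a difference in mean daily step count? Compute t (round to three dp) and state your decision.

Let group 1 = line 1, group 2 = line 2. H0: μ_1 = μ_2; H1: μ_1 ≠ μ_2 (two-sample pooled-variance t-test, two-sided).
s_p² = [(29−1)·1560² + (25−1)·1560²]/(29+25−2) = 2433600
t = (8470 − 7550)/√[2433600·(1/29 + 1/25)] = 2.161
df = n₁ + n₂ − 2 = 52
Two-sided p-value ≈ 0.035
Since p ≈ 0.035 > α = 0.01, fail to reject H0; the evidence is not statistically significant.

t = 2.161; fail to reject H0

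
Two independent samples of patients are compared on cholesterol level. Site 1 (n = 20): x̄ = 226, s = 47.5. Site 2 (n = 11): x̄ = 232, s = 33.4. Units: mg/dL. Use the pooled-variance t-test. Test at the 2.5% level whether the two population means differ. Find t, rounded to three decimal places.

-0.370

Let group 1 = site 1, group 2 = site 2. H0: μ_1 = μ_2; H1: μ_1 ≠ μ_2 (two-sample pooled-variance t-test, two-sided).
s_p² = [(20−1)·47.5² + (11−1)·33.4²]/(20+11−2) = 1862.91
t = (226 − 232)/√[1862.91·(1/20 + 1/11)] = -0.370
df = n₁ + n₂ − 2 = 29
Two-sided p-value ≈ 0.714
Since p ≈ 0.714 > α = 0.025, fail to reject H0; the evidence is not statistically significant.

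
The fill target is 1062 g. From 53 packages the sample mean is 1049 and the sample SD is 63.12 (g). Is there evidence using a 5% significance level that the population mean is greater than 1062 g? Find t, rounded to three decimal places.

-1.499

H0: μ = 1062; H1: μ > 1062 (one-sample t-test, right-tailed).
t = (x̄ − μ₀)/(s/√n) = (1049 − 1062)/(63.12/√53) = -1.499
df = n − 1 = 52
p-value = P(T ≥ -1.499) ≈ 0.9301
Since p ≈ 0.9301 > α = 0.05, fail to reject H0; the data do not provide sufficient evidence against H0.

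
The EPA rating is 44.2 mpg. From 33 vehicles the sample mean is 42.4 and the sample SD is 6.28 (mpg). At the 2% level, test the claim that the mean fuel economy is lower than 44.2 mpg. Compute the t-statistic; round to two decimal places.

H0: μ = 44.2; H1: μ < 44.2 (one-sample t-test, left-tailed).
t = (x̄ − μ₀)/(s/√n) = (42.4 − 44.2)/(6.28/√33) = -1.65
df = n − 1 = 32
p-value = P(T ≤ -1.65) ≈ 0.0547
Since p ≈ 0.0547 > α = 0.02, fail to reject H0; the evidence is not statistically significant.

-1.65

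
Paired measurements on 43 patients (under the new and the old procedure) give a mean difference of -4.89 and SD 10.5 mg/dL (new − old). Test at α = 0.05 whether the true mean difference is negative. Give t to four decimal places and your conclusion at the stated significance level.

H0: μ_d = 0; H1: μ_d < 0 (paired t-test on the differences, left-tailed).
t = d̄/(s_d/√n) = -4.89/(10.5/√43) = -3.0539
df = n − 1 = 42
p-value = P(T ≤ -3.0539) ≈ 0.002
Since p ≈ 0.002 < α = 0.05, reject H0; the data support H1.

t = -3.0539; reject H0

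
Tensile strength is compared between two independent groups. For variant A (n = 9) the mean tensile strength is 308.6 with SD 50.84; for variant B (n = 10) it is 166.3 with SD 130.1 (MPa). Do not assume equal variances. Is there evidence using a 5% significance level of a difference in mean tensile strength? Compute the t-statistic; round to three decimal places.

Let group 1 = variant A, group 2 = variant B. H0: μ_1 = μ_2; H1: μ_1 ≠ μ_2 (Welch's two-sample t-test, two-sided).
t = (x̄_1 − x̄_2)/√(s_1²/n_1 + s_2²/n_2) = (308.6 − 166.3)/√(50.84²/9 + 130.1²/10) = 3.198
Welch–Satterthwaite df ≈ 11.93
Two-sided p-value ≈ 0.0077
Since p ≈ 0.0077 < α = 0.05, reject H0; the data support H1.

3.198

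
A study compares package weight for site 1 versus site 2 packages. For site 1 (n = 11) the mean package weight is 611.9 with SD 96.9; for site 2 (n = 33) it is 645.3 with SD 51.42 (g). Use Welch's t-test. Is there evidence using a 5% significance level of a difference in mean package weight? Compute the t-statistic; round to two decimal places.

Let group 1 = site 1, group 2 = site 2. H0: μ_1 = μ_2; H1: μ_1 ≠ μ_2 (Welch's two-sample t-test, two-sided).
t = (x̄_1 − x̄_2)/√(s_1²/n_1 + s_2²/n_2) = (611.9 − 645.3)/√(96.9²/11 + 51.42²/33) = -1.09
Welch–Satterthwaite df ≈ 11.93
Two-sided p-value ≈ 0.296
Since p ≈ 0.296 > α = 0.05, fail to reject H0; the evidence is not statistically significant.

-1.09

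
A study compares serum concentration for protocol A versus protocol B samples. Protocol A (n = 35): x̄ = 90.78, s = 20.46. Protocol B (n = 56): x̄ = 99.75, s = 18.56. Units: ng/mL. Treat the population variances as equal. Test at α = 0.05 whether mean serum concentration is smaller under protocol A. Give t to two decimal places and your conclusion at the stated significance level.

Let group 1 = protocol A, group 2 = protocol B. H0: μ_1 = μ_2; H1: μ_1 < μ_2 (two-sample pooled-variance t-test, left-tailed).
s_p² = [(35−1)·20.46² + (56−1)·18.56²]/(35+56−2) = 372.796
t = (90.78 − 99.75)/√[372.796·(1/35 + 1/56)] = -2.16
df = n₁ + n₂ − 2 = 89
p-value = P(T ≤ -2.16) ≈ 0.017
Since p ≈ 0.017 < α = 0.05, reject H0; the data support H1.

t = -2.16; reject H0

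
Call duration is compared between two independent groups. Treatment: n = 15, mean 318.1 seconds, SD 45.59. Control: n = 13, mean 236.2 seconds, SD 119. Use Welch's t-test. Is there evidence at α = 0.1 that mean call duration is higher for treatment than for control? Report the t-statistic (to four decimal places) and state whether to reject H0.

t = 2.3373; reject H0

Let group 1 = treatment, group 2 = control. H0: μ_1 = μ_2; H1: μ_1 > μ_2 (Welch's two-sample t-test, right-tailed).
t = (x̄_1 − x̄_2)/√(s_1²/n_1 + s_2²/n_2) = (318.1 − 236.2)/√(45.59²/15 + 119²/13) = 2.3373
Welch–Satterthwaite df ≈ 15.04
p-value = P(T ≥ 2.3373) ≈ 0.017
Since p ≈ 0.017 < α = 0.1, reject H0; the data support H1.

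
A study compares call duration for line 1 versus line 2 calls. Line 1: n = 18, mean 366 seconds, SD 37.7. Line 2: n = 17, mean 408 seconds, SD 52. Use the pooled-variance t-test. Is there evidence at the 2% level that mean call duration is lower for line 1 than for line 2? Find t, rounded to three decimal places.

Let group 1 = line 1, group 2 = line 2. H0: μ_1 = μ_2; H1: μ_1 < μ_2 (two-sample pooled-variance t-test, left-tailed).
s_p² = [(18−1)·37.7² + (17−1)·52²]/(18+17−2) = 2043.21
t = (366 − 408)/√[2043.21·(1/18 + 1/17)] = -2.747
df = n₁ + n₂ − 2 = 33
p-value = P(T ≤ -2.747) ≈ 0.005
Since p ≈ 0.005 < α = 0.02, reject H0; the data support H1.

-2.747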